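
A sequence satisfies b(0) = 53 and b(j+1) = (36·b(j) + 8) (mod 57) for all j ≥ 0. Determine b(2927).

Computing terms: b(0) = 53, b(1) = 35, b(2) = 14, b(3) = 56, b(4) = 29, b(5) = 26, b(6) = 32, b(7) = 20, b(8) = 44, b(9) = 53.
The sequence repeats with period 9.
(2927 - 0) mod 9 = 2, so b(2927) = b(2) = 14.

14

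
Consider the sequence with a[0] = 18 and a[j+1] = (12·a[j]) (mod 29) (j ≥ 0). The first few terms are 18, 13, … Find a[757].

Computing terms: a[0] = 18,  a[1] = 13,  a[2] = 11,  a[3] = 16,  a[4] = 18.
Since a[4] = a[0] = 18, the sequence is periodic with period 4.
(757 - 0) mod 4 = 1, so a[757] = a[1] = 13.

13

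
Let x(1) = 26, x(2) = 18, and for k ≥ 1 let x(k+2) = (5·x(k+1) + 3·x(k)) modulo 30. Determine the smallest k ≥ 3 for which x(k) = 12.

6

Listing terms: x(1) = 26; x(2) = 18; x(3) = 18; x(4) = 24; x(5) = 24; x(6) = 12; x(7) = 12; x(8) = 6; x(9) = 6; x(10) = 18; x(11) = 18.
Since (x(10), x(11)) = (x(2), x(3)) = (18, 18) (two consecutive terms determine the rest), the sequence is eventually periodic: after a pre-period of length 1 it cycles with period 8.
The value 12 first appears (with k ≥ 3) at x(6).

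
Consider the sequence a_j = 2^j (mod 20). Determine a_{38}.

4

a_0 = 1; a_1 = 2; a_2 = 4; a_3 = 8; a_4 = 16; a_5 = 12; a_6 = 4.
Since a_6 = a_2 = 4, the sequence is eventually periodic: after a pre-period of length 2 it cycles with period 4.
For j ≥ 2, a_j depends only on (j - 2) mod 4. (38 - 2) mod 4 = 0, so a_{38} = a_2 = 4.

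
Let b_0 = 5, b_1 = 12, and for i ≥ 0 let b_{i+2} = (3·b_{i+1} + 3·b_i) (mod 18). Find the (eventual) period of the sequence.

b_0 = 5, b_1 = 12, b_2 = 15, b_3 = 9, b_4 = 0, b_5 = 9, b_6 = 9, b_7 = 0.
Since (b_6, b_7) = (b_3, b_4) = (9, 0) (two consecutive terms determine the rest), the sequence is eventually periodic: after a pre-period of length 3 it cycles with period 3.

3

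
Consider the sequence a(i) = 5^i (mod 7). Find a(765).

6

We have a(0) = 1,  a(1) = 5,  a(2) = 4,  a(3) = 6,  a(4) = 2,  a(5) = 3,  a(6) = 1.
The sequence repeats with period 6.
So a(765) = a(0 + ((765-0) mod 6)) = a(3) = 6.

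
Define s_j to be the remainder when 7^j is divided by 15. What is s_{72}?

1

Computing terms: s_0 = 1,  s_1 = 7,  s_2 = 4,  s_3 = 13,  s_4 = 1.
The sequence repeats with period 4.
(72 - 0) mod 4 = 0, so s_{72} = s_0 = 1.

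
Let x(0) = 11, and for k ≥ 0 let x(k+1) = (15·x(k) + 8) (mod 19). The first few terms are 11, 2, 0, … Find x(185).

We have x(0) = 11; x(1) = 2; x(2) = 0; x(3) = 8; x(4) = 14; x(5) = 9; x(6) = 10; x(7) = 6; x(8) = 3; x(9) = 15; x(10) = 5; x(11) = 7; x(12) = 18; x(13) = 12; x(14) = 17; x(15) = 16; x(16) = 1; x(17) = 4; x(18) = 11.
The sequence repeats with period 18.
(185 - 0) mod 18 = 5, so x(185) = x(5) = 9.

9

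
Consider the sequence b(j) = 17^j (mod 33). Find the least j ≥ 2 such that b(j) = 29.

3

We have b(1) = 17; b(2) = 25; b(3) = 29; b(4) = 31; b(5) = 32; b(6) = 16; b(7) = 8; b(8) = 4; b(9) = 2; b(10) = 1; b(11) = 17.
Since b(11) = b(1) = 17, the sequence is periodic with period 10.
The value 29 first appears (with j ≥ 2) at b(3).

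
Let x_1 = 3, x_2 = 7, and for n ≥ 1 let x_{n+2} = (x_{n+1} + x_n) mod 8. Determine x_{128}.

3

x_1 = 3, x_2 = 7, x_3 = 2, x_4 = 1, x_5 = 3, x_6 = 4, x_7 = 7, x_8 = 3, x_9 = 2, x_{10} = 5, x_{11} = 7, x_{12} = 4, x_{13} = 3, x_{14} = 7.
Since (x_{13}, x_{14}) = (x_1, x_2) = (3, 7) (two consecutive terms determine the rest), the sequence is periodic with period 12.
So x_{128} = x_{1 + ((128-1) mod 12)} = x_8 = 3.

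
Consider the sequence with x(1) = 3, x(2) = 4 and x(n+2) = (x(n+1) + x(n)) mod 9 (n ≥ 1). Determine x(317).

Computing terms: x(1) = 3; x(2) = 4; x(3) = 7; x(4) = 2; x(5) = 0; x(6) = 2; x(7) = 2; x(8) = 4; x(9) = 6; x(10) = 1; x(11) = 7; x(12) = 8; x(13) = 6; x(14) = 5; x(15) = 2; x(16) = 7; x(17) = 0; x(18) = 7; x(19) = 7; x(20) = 5; x(21) = 3; x(22) = 8; x(23) = 2; x(24) = 1; x(25) = 3; x(26) = 4.
Since (x(25), x(26)) = (x(1), x(2)) = (3, 4) (two consecutive terms determine the rest), the sequence is periodic with period 24.
So x(317) = x(1 + ((317-1) mod 24)) = x(5) = 0.

0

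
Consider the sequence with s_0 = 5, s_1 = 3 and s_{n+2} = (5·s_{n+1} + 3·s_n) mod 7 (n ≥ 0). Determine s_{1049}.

s_0 = 5; s_1 = 3; s_2 = 2; s_3 = 5; s_4 = 3.
The sequence repeats with period 3.
So s_{1049} = s_{0 + ((1049-0) mod 3)} = s_2 = 2.

2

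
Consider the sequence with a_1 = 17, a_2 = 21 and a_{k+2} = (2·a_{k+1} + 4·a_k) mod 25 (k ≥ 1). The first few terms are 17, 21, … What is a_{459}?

Listing terms: a_1 = 17; a_2 = 21; a_3 = 10; a_4 = 4; a_5 = 23; a_6 = 12; a_7 = 16; a_8 = 5; a_9 = 24; a_{10} = 18; a_{11} = 7; a_{12} = 11; a_{13} = 0; a_{14} = 19; a_{15} = 13; a_{16} = 2; a_{17} = 6; a_{18} = 20; a_{19} = 14; a_{20} = 8; a_{21} = 22; a_{22} = 1; a_{23} = 15; a_{24} = 9; a_{25} = 3; a_{26} = 17; a_{27} = 21.
Since (a_{26}, a_{27}) = (a_1, a_2) = (17, 21) (two consecutive terms determine the rest), the sequence is periodic with period 25.
So a_{459} = a_{1 + ((459-1) mod 25)} = a_9 = 24.

24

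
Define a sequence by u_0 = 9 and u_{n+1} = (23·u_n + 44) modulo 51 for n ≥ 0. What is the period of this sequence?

16

u_0 = 9,  u_1 = 47,  u_2 = 3,  u_3 = 11,  u_4 = 42,  u_5 = 41,  u_6 = 18,  u_7 = 50,  u_8 = 21,  u_9 = 17,  u_{10} = 27,  u_{11} = 2,  u_{12} = 39,  u_{13} = 23,  u_{14} = 12,  u_{15} = 14,  u_{16} = 9.
The sequence repeats with period 16.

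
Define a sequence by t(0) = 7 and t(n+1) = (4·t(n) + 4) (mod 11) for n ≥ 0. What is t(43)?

We have t(0) = 7, t(1) = 10, t(2) = 0, t(3) = 4, t(4) = 9, t(5) = 7.
Since t(5) = t(0) = 7, the sequence is periodic with period 5.
(43 - 0) mod 5 = 3, so t(43) = t(3) = 4.

4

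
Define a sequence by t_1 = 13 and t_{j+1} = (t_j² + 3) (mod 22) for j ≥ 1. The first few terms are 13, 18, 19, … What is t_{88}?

Listing terms: t_1 = 13, t_2 = 18, t_3 = 19, t_4 = 12, t_5 = 15, t_6 = 8, t_7 = 1, t_8 = 4, t_9 = 19.
Since t_9 = t_3 = 19, the sequence is eventually periodic: after a pre-period of length 2 it cycles with period 6.
For j ≥ 3, t_j depends only on (j - 3) mod 6. (88 - 3) mod 6 = 1, so t_{88} = t_4 = 12.

12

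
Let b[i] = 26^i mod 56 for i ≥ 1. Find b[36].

8

We have b[1] = 26; b[2] = 4; b[3] = 48; b[4] = 16; b[5] = 24; b[6] = 8; b[7] = 40; b[8] = 32; b[9] = 48.
Since b[9] = b[3] = 48, the sequence is eventually periodic: after a pre-period of length 2 it cycles with period 6.
For i ≥ 3, b[i] depends only on (i - 3) mod 6. (36 - 3) mod 6 = 3, so b[36] = b[6] = 8.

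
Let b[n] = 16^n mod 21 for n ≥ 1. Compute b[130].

16

Computing terms: b[1] = 16; b[2] = 4; b[3] = 1; b[4] = 16.
The sequence repeats with period 3.
(130 - 1) mod 3 = 0, so b[130] = b[1] = 16.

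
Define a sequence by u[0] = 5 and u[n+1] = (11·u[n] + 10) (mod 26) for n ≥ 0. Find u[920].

We have u[0] = 5, u[1] = 13, u[2] = 23, u[3] = 3, u[4] = 17, u[5] = 15, u[6] = 19, u[7] = 11, u[8] = 1, u[9] = 21, u[10] = 7, u[11] = 9, u[12] = 5.
The sequence repeats with period 12.
So u[920] = u[0 + ((920-0) mod 12)] = u[8] = 1.

1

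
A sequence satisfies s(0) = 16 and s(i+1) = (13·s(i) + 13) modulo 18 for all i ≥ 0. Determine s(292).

s(0) = 16,  s(1) = 5,  s(2) = 6,  s(3) = 1,  s(4) = 8,  s(5) = 9,  s(6) = 4,  s(7) = 11,  s(8) = 12,  s(9) = 7,  s(10) = 14,  s(11) = 15,  s(12) = 10,  s(13) = 17,  s(14) = 0,  s(15) = 13,  s(16) = 2,  s(17) = 3,  s(18) = 16.
Since s(18) = s(0) = 16, the sequence is periodic with period 18.
(292 - 0) mod 18 = 4, so s(292) = s(4) = 8.

8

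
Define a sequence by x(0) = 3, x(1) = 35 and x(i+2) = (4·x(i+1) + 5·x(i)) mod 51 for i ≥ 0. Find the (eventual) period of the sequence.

We have x(0) = 3,  x(1) = 35,  x(2) = 2,  x(3) = 30,  x(4) = 28,  x(5) = 7,  x(6) = 15,  x(7) = 44,  x(8) = 47,  x(9) = 0,  x(10) = 31,  x(11) = 22,  x(12) = 39,  x(13) = 11,  x(14) = 35,  x(15) = 42,  x(16) = 37,  x(17) = 1,  x(18) = 36,  x(19) = 47,  x(20) = 11,  x(21) = 24,  x(22) = 49,  x(23) = 10,  x(24) = 30,  x(25) = 17,  x(26) = 14,  x(27) = 39,  x(28) = 22,  x(29) = 28,  x(30) = 18,  x(31) = 8,  x(32) = 20,  x(33) = 18,  x(34) = 19,  x(35) = 13,  x(36) = 45,  x(37) = 41,  x(38) = 32,  x(39) = 27,  x(40) = 13,  x(41) = 34,  x(42) = 48,  x(43) = 5,  x(44) = 5,  x(45) = 45,  x(46) = 1,  x(47) = 25,  x(48) = 3,  x(49) = 35.
Since (x(48), x(49)) = (x(0), x(1)) = (3, 35) (two consecutive terms determine the rest), the sequence is periodic with period 48.

48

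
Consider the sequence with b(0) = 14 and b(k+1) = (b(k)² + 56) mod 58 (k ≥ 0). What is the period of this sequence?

Listing terms: b(0) = 14, b(1) = 20, b(2) = 50, b(3) = 4, b(4) = 14.
Since b(4) = b(0) = 14, the sequence is periodic with period 4.

4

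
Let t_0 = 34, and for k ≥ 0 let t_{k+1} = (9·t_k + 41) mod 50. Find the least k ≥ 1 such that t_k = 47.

1

t_0 = 34, t_1 = 47, t_2 = 14, t_3 = 17, t_4 = 44, t_5 = 37, t_6 = 24, t_7 = 7, t_8 = 4, t_9 = 27, t_{10} = 34.
Since t_{10} = t_0 = 34, the sequence is periodic with period 10.
The value 47 first appears (with k ≥ 1) at t_1.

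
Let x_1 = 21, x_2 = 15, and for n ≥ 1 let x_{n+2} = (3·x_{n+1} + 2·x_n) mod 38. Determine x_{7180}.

x_1 = 21, x_2 = 15, x_3 = 11, x_4 = 25, x_5 = 21, x_6 = 37, x_7 = 1, x_8 = 1, x_9 = 5, x_{10} = 17, x_{11} = 23, x_{12} = 27, x_{13} = 13, x_{14} = 17, x_{15} = 1, x_{16} = 37, x_{17} = 37, x_{18} = 33, x_{19} = 21, x_{20} = 15.
Since (x_{19}, x_{20}) = (x_1, x_2) = (21, 15) (two consecutive terms determine the rest), the sequence is periodic with period 18.
(7180 - 1) mod 18 = 15, so x_{7180} = x_{16} = 37.

37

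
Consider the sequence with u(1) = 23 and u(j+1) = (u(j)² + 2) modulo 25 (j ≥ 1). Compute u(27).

13

We have u(1) = 23; u(2) = 6; u(3) = 13; u(4) = 21; u(5) = 18; u(6) = 1; u(7) = 3; u(8) = 11; u(9) = 23.
Since u(9) = u(1) = 23, the sequence is periodic with period 8.
So u(27) = u(1 + ((27-1) mod 8)) = u(3) = 13.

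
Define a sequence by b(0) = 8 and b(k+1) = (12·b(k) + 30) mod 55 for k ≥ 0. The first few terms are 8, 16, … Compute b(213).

Computing terms: b(0) = 8; b(1) = 16; b(2) = 2; b(3) = 54; b(4) = 18; b(5) = 26; b(6) = 12; b(7) = 9; b(8) = 28; b(9) = 36; b(10) = 22; b(11) = 19; b(12) = 38; b(13) = 46; b(14) = 32; b(15) = 29; b(16) = 48; b(17) = 1; b(18) = 42; b(19) = 39; b(20) = 3; b(21) = 11; b(22) = 52; b(23) = 49; b(24) = 13; b(25) = 21; b(26) = 7; b(27) = 4; b(28) = 23; b(29) = 31; b(30) = 17; b(31) = 14; b(32) = 33; b(33) = 41; b(34) = 27; b(35) = 24; b(36) = 43; b(37) = 51; b(38) = 37; b(39) = 34; b(40) = 53; b(41) = 6; b(42) = 47; b(43) = 44; b(44) = 8.
Since b(44) = b(0) = 8, the sequence is periodic with period 44.
So b(213) = b(0 + ((213-0) mod 44)) = b(37) = 51.

51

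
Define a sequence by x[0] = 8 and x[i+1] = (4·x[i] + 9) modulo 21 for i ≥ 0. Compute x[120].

x[0] = 8; x[1] = 20; x[2] = 5; x[3] = 8.
Since x[3] = x[0] = 8, the sequence is periodic with period 3.
(120 - 0) mod 3 = 0, so x[120] = x[0] = 8.

8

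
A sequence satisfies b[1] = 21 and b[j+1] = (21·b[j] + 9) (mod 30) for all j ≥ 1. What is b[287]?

15

Computing terms: b[1] = 21,  b[2] = 0,  b[3] = 9,  b[4] = 18,  b[5] = 27,  b[6] = 6,  b[7] = 15,  b[8] = 24,  b[9] = 3,  b[10] = 12,  b[11] = 21.
The sequence repeats with period 10.
(287 - 1) mod 10 = 6, so b[287] = b[7] = 15.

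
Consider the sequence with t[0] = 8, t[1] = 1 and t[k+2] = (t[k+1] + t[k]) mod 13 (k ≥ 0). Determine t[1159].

Listing terms: t[0] = 8, t[1] = 1, t[2] = 9, t[3] = 10, t[4] = 6, t[5] = 3, t[6] = 9, t[7] = 12, t[8] = 8, t[9] = 7, t[10] = 2, t[11] = 9, t[12] = 11, t[13] = 7, t[14] = 5, t[15] = 12, t[16] = 4, t[17] = 3, t[18] = 7, t[19] = 10, t[20] = 4, t[21] = 1, t[22] = 5, t[23] = 6, t[24] = 11, t[25] = 4, t[26] = 2, t[27] = 6, t[28] = 8, t[29] = 1.
The sequence repeats with period 28.
(1159 - 0) mod 28 = 11, so t[1159] = t[11] = 9.

9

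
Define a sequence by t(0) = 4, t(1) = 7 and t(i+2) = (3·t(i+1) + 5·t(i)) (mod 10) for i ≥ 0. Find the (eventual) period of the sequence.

We have t(0) = 4,  t(1) = 7,  t(2) = 1,  t(3) = 8,  t(4) = 9,  t(5) = 7,  t(6) = 6,  t(7) = 3,  t(8) = 9,  t(9) = 2,  t(10) = 1,  t(11) = 3,  t(12) = 4,  t(13) = 7.
The sequence repeats with period 12.

12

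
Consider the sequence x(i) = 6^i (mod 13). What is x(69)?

5

Computing terms: x(0) = 1; x(1) = 6; x(2) = 10; x(3) = 8; x(4) = 9; x(5) = 2; x(6) = 12; x(7) = 7; x(8) = 3; x(9) = 5; x(10) = 4; x(11) = 11; x(12) = 1.
The sequence repeats with period 12.
So x(69) = x(0 + ((69-0) mod 12)) = x(9) = 5.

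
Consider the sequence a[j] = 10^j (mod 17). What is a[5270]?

Computing terms: a[1] = 10,  a[2] = 15,  a[3] = 14,  a[4] = 4,  a[5] = 6,  a[6] = 9,  a[7] = 5,  a[8] = 16,  a[9] = 7,  a[10] = 2,  a[11] = 3,  a[12] = 13,  a[13] = 11,  a[14] = 8,  a[15] = 12,  a[16] = 1,  a[17] = 10.
Since a[17] = a[1] = 10, the sequence is periodic with period 16.
(5270 - 1) mod 16 = 5, so a[5270] = a[6] = 9.

9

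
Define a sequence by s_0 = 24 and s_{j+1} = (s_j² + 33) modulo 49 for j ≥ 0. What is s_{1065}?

Computing terms: s_0 = 24; s_1 = 21; s_2 = 33; s_3 = 44; s_4 = 9; s_5 = 16; s_6 = 44.
Since s_6 = s_3 = 44, the sequence is eventually periodic: after a pre-period of length 3 it cycles with period 3.
For j ≥ 3, s_j depends only on (j - 3) mod 3. (1065 - 3) mod 3 = 0, so s_{1065} = s_3 = 44.

44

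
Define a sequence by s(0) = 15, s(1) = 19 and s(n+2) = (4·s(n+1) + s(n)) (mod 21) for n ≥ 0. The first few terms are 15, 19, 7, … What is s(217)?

16

Listing terms: s(0) = 15,  s(1) = 19,  s(2) = 7,  s(3) = 5,  s(4) = 6,  s(5) = 8,  s(6) = 17,  s(7) = 13,  s(8) = 6,  s(9) = 16,  s(10) = 7,  s(11) = 2,  s(12) = 15,  s(13) = 20,  s(14) = 11,  s(15) = 1,  s(16) = 15,  s(17) = 19.
The sequence repeats with period 16.
(217 - 0) mod 16 = 9, so s(217) = s(9) = 16.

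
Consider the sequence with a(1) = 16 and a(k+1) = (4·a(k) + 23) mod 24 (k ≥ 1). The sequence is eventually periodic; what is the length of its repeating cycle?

3

Listing terms: a(1) = 16; a(2) = 15; a(3) = 11; a(4) = 19; a(5) = 3; a(6) = 11.
Since a(6) = a(3) = 11, the sequence is eventually periodic: after a pre-period of length 2 it cycles with period 3.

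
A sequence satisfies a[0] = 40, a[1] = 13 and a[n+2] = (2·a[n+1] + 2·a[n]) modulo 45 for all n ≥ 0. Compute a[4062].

a[0] = 40; a[1] = 13; a[2] = 16; a[3] = 13; a[4] = 13; a[5] = 7; a[6] = 40; a[7] = 4; a[8] = 43; a[9] = 4; a[10] = 4; a[11] = 16; a[12] = 40; a[13] = 22; a[14] = 34; a[15] = 22; a[16] = 22; a[17] = 43; a[18] = 40; a[19] = 31; a[20] = 7; a[21] = 31; a[22] = 31; a[23] = 34; a[24] = 40; a[25] = 13.
Since (a[24], a[25]) = (a[0], a[1]) = (40, 13) (two consecutive terms determine the rest), the sequence is periodic with period 24.
(4062 - 0) mod 24 = 6, so a[4062] = a[6] = 40.

40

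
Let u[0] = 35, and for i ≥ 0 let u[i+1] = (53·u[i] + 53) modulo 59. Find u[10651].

33

Computing terms: u[0] = 35; u[1] = 20; u[2] = 51; u[3] = 42; u[4] = 37; u[5] = 8; u[6] = 5; u[7] = 23; u[8] = 33; u[9] = 32; u[10] = 38; u[11] = 2; u[12] = 41; u[13] = 43; u[14] = 31; u[15] = 44; u[16] = 25; u[17] = 21; u[18] = 45; u[19] = 19; u[20] = 57; u[21] = 6; u[22] = 17; u[23] = 10; u[24] = 52; u[25] = 36; u[26] = 14; u[27] = 28; u[28] = 3; u[29] = 35.
Since u[29] = u[0] = 35, the sequence is periodic with period 29.
(10651 - 0) mod 29 = 8, so u[10651] = u[8] = 33.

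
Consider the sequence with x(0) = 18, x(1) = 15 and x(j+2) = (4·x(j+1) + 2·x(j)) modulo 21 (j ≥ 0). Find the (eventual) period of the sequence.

48

We have x(0) = 18; x(1) = 15; x(2) = 12; x(3) = 15; x(4) = 0; x(5) = 9; x(6) = 15; x(7) = 15; x(8) = 6; x(9) = 12; x(10) = 18; x(11) = 12; x(12) = 0; x(13) = 3; x(14) = 12; x(15) = 12; x(16) = 9; x(17) = 18; x(18) = 6; x(19) = 18; x(20) = 0; x(21) = 15; x(22) = 18; x(23) = 18; x(24) = 3; x(25) = 6; x(26) = 9; x(27) = 6; x(28) = 0; x(29) = 12; x(30) = 6; x(31) = 6; x(32) = 15; x(33) = 9; x(34) = 3; x(35) = 9; x(36) = 0; x(37) = 18; x(38) = 9; x(39) = 9; x(40) = 12; x(41) = 3; x(42) = 15; x(43) = 3; x(44) = 0; x(45) = 6; x(46) = 3; x(47) = 3; x(48) = 18; x(49) = 15.
The sequence repeats with period 48.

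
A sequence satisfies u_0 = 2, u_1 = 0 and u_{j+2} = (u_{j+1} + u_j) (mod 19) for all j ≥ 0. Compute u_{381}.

Computing terms: u_0 = 2; u_1 = 0; u_2 = 2; u_3 = 2; u_4 = 4; u_5 = 6; u_6 = 10; u_7 = 16; u_8 = 7; u_9 = 4; u_{10} = 11; u_{11} = 15; u_{12} = 7; u_{13} = 3; u_{14} = 10; u_{15} = 13; u_{16} = 4; u_{17} = 17; u_{18} = 2; u_{19} = 0.
Since (u_{18}, u_{19}) = (u_0, u_1) = (2, 0) (two consecutive terms determine the rest), the sequence is periodic with period 18.
(381 - 0) mod 18 = 3, so u_{381} = u_3 = 2.

2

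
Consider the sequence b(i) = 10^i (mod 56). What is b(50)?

16

We have b(1) = 10, b(2) = 44, b(3) = 48, b(4) = 32, b(5) = 40, b(6) = 8, b(7) = 24, b(8) = 16, b(9) = 48.
Since b(9) = b(3) = 48, the sequence is eventually periodic: after a pre-period of length 2 it cycles with period 6.
For i ≥ 3, b(i) depends only on (i - 3) mod 6. (50 - 3) mod 6 = 5, so b(50) = b(8) = 16.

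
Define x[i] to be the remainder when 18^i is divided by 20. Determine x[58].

Listing terms: x[1] = 18,  x[2] = 4,  x[3] = 12,  x[4] = 16,  x[5] = 8,  x[6] = 4.
Since x[6] = x[2] = 4, the sequence is eventually periodic: after a pre-period of length 1 it cycles with period 4.
For i ≥ 2, x[i] depends only on (i - 2) mod 4. (58 - 2) mod 4 = 0, so x[58] = x[2] = 4.

4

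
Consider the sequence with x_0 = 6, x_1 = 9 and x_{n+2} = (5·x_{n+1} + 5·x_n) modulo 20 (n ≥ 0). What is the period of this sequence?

6

Computing terms: x_0 = 6, x_1 = 9, x_2 = 15, x_3 = 0, x_4 = 15, x_5 = 15, x_6 = 10, x_7 = 5, x_8 = 15, x_9 = 0.
Since (x_8, x_9) = (x_2, x_3) = (15, 0) (two consecutive terms determine the rest), the sequence is eventually periodic: after a pre-period of length 2 it cycles with period 6.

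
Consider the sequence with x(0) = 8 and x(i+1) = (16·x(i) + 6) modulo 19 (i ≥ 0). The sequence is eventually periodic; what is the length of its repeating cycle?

9

Listing terms: x(0) = 8, x(1) = 1, x(2) = 3, x(3) = 16, x(4) = 15, x(5) = 18, x(6) = 9, x(7) = 17, x(8) = 12, x(9) = 8.
The sequence repeats with period 9.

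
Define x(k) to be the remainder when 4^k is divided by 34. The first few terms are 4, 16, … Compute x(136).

18

x(1) = 4,  x(2) = 16,  x(3) = 30,  x(4) = 18,  x(5) = 4.
Since x(5) = x(1) = 4, the sequence is periodic with period 4.
(136 - 1) mod 4 = 3, so x(136) = x(4) = 18.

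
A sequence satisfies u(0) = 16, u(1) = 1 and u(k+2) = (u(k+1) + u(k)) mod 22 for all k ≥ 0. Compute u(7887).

20

Listing terms: u(0) = 16,  u(1) = 1,  u(2) = 17,  u(3) = 18,  u(4) = 13,  u(5) = 9,  u(6) = 0,  u(7) = 9,  u(8) = 9,  u(9) = 18,  u(10) = 5,  u(11) = 1,  u(12) = 6,  u(13) = 7,  u(14) = 13,  u(15) = 20,  u(16) = 11,  u(17) = 9,  u(18) = 20,  u(19) = 7,  u(20) = 5,  u(21) = 12,  u(22) = 17,  u(23) = 7,  u(24) = 2,  u(25) = 9,  u(26) = 11,  u(27) = 20,  u(28) = 9,  u(29) = 7,  u(30) = 16,  u(31) = 1.
Since (u(30), u(31)) = (u(0), u(1)) = (16, 1) (two consecutive terms determine the rest), the sequence is periodic with period 30.
(7887 - 0) mod 30 = 27, so u(7887) = u(27) = 20.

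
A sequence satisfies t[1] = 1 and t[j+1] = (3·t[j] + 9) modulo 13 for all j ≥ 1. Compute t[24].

6

Computing terms: t[1] = 1,  t[2] = 12,  t[3] = 6,  t[4] = 1.
The sequence repeats with period 3.
So t[24] = t[1 + ((24-1) mod 3)] = t[3] = 6.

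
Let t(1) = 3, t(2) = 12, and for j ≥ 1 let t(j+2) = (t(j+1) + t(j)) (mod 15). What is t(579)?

9

Listing terms: t(1) = 3; t(2) = 12; t(3) = 0; t(4) = 12; t(5) = 12; t(6) = 9; t(7) = 6; t(8) = 0; t(9) = 6; t(10) = 6; t(11) = 12; t(12) = 3; t(13) = 0; t(14) = 3; t(15) = 3; t(16) = 6; t(17) = 9; t(18) = 0; t(19) = 9; t(20) = 9; t(21) = 3; t(22) = 12.
The sequence repeats with period 20.
So t(579) = t(1 + ((579-1) mod 20)) = t(19) = 9.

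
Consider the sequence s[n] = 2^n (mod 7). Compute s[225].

1

Computing terms: s[0] = 1; s[1] = 2; s[2] = 4; s[3] = 1.
Since s[3] = s[0] = 1, the sequence is periodic with period 3.
So s[225] = s[0 + ((225-0) mod 3)] = s[0] = 1.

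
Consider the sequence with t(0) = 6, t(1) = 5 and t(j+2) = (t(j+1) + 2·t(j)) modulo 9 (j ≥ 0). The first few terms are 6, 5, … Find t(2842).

1

t(0) = 6,  t(1) = 5,  t(2) = 8,  t(3) = 0,  t(4) = 7,  t(5) = 7,  t(6) = 3,  t(7) = 8,  t(8) = 5,  t(9) = 3,  t(10) = 4,  t(11) = 1,  t(12) = 0,  t(13) = 2,  t(14) = 2,  t(15) = 6,  t(16) = 1,  t(17) = 4,  t(18) = 6,  t(19) = 5.
The sequence repeats with period 18.
So t(2842) = t(0 + ((2842-0) mod 18)) = t(16) = 1.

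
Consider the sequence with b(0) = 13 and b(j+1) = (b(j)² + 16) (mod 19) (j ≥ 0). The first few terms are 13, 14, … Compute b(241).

b(0) = 13, b(1) = 14, b(2) = 3, b(3) = 6, b(4) = 14.
Since b(4) = b(1) = 14, the sequence is eventually periodic: after a pre-period of length 1 it cycles with period 3.
For j ≥ 1, b(j) depends only on (j - 1) mod 3. (241 - 1) mod 3 = 0, so b(241) = b(1) = 14.

14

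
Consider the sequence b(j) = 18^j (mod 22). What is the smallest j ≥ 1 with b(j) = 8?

We have b(0) = 1,  b(1) = 18,  b(2) = 16,  b(3) = 2,  b(4) = 14,  b(5) = 10,  b(6) = 4,  b(7) = 6,  b(8) = 20,  b(9) = 8,  b(10) = 12,  b(11) = 18.
Since b(11) = b(1) = 18, the sequence is eventually periodic: after a pre-period of length 1 it cycles with period 10.
The value 8 first appears (with j ≥ 1) at b(9).

9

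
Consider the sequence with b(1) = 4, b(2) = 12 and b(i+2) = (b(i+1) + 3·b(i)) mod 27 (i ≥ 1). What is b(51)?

15

Listing terms: b(1) = 4; b(2) = 12; b(3) = 24; b(4) = 6; b(5) = 24; b(6) = 15; b(7) = 6; b(8) = 24.
Since (b(7), b(8)) = (b(4), b(5)) = (6, 24) (two consecutive terms determine the rest), the sequence is eventually periodic: after a pre-period of length 3 it cycles with period 3.
For i ≥ 4, b(i) depends only on (i - 4) mod 3. (51 - 4) mod 3 = 2, so b(51) = b(6) = 15.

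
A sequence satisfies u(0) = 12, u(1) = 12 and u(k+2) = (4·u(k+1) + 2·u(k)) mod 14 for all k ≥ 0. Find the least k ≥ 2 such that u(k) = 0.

6

Listing terms: u(0) = 12,  u(1) = 12,  u(2) = 2,  u(3) = 4,  u(4) = 6,  u(5) = 4,  u(6) = 0,  u(7) = 8,  u(8) = 4,  u(9) = 4,  u(10) = 10,  u(11) = 6,  u(12) = 2,  u(13) = 6,  u(14) = 0,  u(15) = 12,  u(16) = 6,  u(17) = 6,  u(18) = 8,  u(19) = 2,  u(20) = 10,  u(21) = 2,  u(22) = 0,  u(23) = 4,  u(24) = 2,  u(25) = 2,  u(26) = 12,  u(27) = 10,  u(28) = 8,  u(29) = 10,  u(30) = 0,  u(31) = 6,  u(32) = 10,  u(33) = 10,  u(34) = 4,  u(35) = 8,  u(36) = 12,  u(37) = 8,  u(38) = 0,  u(39) = 2,  u(40) = 8,  u(41) = 8,  u(42) = 6,  u(43) = 12,  u(44) = 4,  u(45) = 12,  u(46) = 0,  u(47) = 10,  u(48) = 12,  u(49) = 12.
Since (u(48), u(49)) = (u(0), u(1)) = (12, 12) (two consecutive terms determine the rest), the sequence is periodic with period 48.
The value 0 first appears (with k ≥ 2) at u(6).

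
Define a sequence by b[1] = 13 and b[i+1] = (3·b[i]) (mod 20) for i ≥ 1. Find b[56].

11

b[1] = 13; b[2] = 19; b[3] = 17; b[4] = 11; b[5] = 13.
The sequence repeats with period 4.
(56 - 1) mod 4 = 3, so b[56] = b[4] = 11.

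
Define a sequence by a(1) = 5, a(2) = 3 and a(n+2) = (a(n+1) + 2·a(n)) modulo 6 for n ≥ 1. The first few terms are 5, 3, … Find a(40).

a(1) = 5,  a(2) = 3,  a(3) = 1,  a(4) = 1,  a(5) = 3,  a(6) = 5,  a(7) = 5,  a(8) = 3.
The sequence repeats with period 6.
So a(40) = a(1 + ((40-1) mod 6)) = a(4) = 1.

1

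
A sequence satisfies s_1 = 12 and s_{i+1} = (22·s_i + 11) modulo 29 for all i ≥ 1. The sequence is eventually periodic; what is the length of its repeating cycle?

14

s_1 = 12; s_2 = 14; s_3 = 0; s_4 = 11; s_5 = 21; s_6 = 9; s_7 = 6; s_8 = 27; s_9 = 25; s_{10} = 10; s_{11} = 28; s_{12} = 18; s_{13} = 1; s_{14} = 4; s_{15} = 12.
Since s_{15} = s_1 = 12, the sequence is periodic with period 14.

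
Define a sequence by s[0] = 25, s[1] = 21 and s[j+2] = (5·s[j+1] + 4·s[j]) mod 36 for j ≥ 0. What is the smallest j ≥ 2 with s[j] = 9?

5

We have s[0] = 25, s[1] = 21, s[2] = 25, s[3] = 29, s[4] = 29, s[5] = 9, s[6] = 17, s[7] = 13, s[8] = 25, s[9] = 33, s[10] = 13, s[11] = 17, s[12] = 29, s[13] = 33, s[14] = 29, s[15] = 25, s[16] = 25, s[17] = 9, s[18] = 1, s[19] = 5, s[20] = 29, s[21] = 21, s[22] = 5, s[23] = 1, s[24] = 25, s[25] = 21.
The sequence repeats with period 24.
The value 9 first appears (with j ≥ 2) at s[5].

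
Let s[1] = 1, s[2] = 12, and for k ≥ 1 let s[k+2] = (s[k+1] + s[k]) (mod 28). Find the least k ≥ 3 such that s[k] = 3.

12

Computing terms: s[1] = 1, s[2] = 12, s[3] = 13, s[4] = 25, s[5] = 10, s[6] = 7, s[7] = 17, s[8] = 24, s[9] = 13, s[10] = 9, s[11] = 22, s[12] = 3, s[13] = 25, s[14] = 0, s[15] = 25, s[16] = 25, s[17] = 22, s[18] = 19, s[19] = 13, s[20] = 4, s[21] = 17, s[22] = 21, s[23] = 10, s[24] = 3, s[25] = 13, s[26] = 16, s[27] = 1, s[28] = 17, s[29] = 18, s[30] = 7, s[31] = 25, s[32] = 4, s[33] = 1, s[34] = 5, s[35] = 6, s[36] = 11, s[37] = 17, s[38] = 0, s[39] = 17, s[40] = 17, s[41] = 6, s[42] = 23, s[43] = 1, s[44] = 24, s[45] = 25, s[46] = 21, s[47] = 18, s[48] = 11, s[49] = 1, s[50] = 12.
Since (s[49], s[50]) = (s[1], s[2]) = (1, 12) (two consecutive terms determine the rest), the sequence is periodic with period 48.
The value 3 first appears (with k ≥ 3) at s[12].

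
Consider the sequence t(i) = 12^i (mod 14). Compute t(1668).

8

Listing terms: t(0) = 1,  t(1) = 12,  t(2) = 4,  t(3) = 6,  t(4) = 2,  t(5) = 10,  t(6) = 8,  t(7) = 12.
Since t(7) = t(1) = 12, the sequence is eventually periodic: after a pre-period of length 1 it cycles with period 6.
For i ≥ 1, t(i) depends only on (i - 1) mod 6. (1668 - 1) mod 6 = 5, so t(1668) = t(6) = 8.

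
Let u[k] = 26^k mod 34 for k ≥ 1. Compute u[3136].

18

Computing terms: u[1] = 26, u[2] = 30, u[3] = 32, u[4] = 16, u[5] = 8, u[6] = 4, u[7] = 2, u[8] = 18, u[9] = 26.
Since u[9] = u[1] = 26, the sequence is periodic with period 8.
So u[3136] = u[1 + ((3136-1) mod 8)] = u[8] = 18.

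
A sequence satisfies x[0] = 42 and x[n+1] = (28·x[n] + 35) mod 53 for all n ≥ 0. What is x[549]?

We have x[0] = 42; x[1] = 45; x[2] = 23; x[3] = 43; x[4] = 20; x[5] = 12; x[6] = 0; x[7] = 35; x[8] = 8; x[9] = 47; x[10] = 26; x[11] = 21; x[12] = 40; x[13] = 42.
Since x[13] = x[0] = 42, the sequence is periodic with period 13.
So x[549] = x[0 + ((549-0) mod 13)] = x[3] = 43.

43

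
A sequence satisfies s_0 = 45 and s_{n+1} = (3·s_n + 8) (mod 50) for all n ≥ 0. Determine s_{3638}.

We have s_0 = 45, s_1 = 43, s_2 = 37, s_3 = 19, s_4 = 15, s_5 = 3, s_6 = 17, s_7 = 9, s_8 = 35, s_9 = 13, s_{10} = 47, s_{11} = 49, s_{12} = 5, s_{13} = 23, s_{14} = 27, s_{15} = 39, s_{16} = 25, s_{17} = 33, s_{18} = 7, s_{19} = 29, s_{20} = 45.
The sequence repeats with period 20.
(3638 - 0) mod 20 = 18, so s_{3638} = s_{18} = 7.

7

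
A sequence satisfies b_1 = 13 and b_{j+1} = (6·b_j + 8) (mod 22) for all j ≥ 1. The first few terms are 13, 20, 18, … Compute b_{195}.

Listing terms: b_1 = 13; b_2 = 20; b_3 = 18; b_4 = 6; b_5 = 0; b_6 = 8; b_7 = 12; b_8 = 14; b_9 = 4; b_{10} = 10; b_{11} = 2; b_{12} = 20.
Since b_{12} = b_2 = 20, the sequence is eventually periodic: after a pre-period of length 1 it cycles with period 10.
For j ≥ 2, b_j depends only on (j - 2) mod 10. (195 - 2) mod 10 = 3, so b_{195} = b_5 = 0.

0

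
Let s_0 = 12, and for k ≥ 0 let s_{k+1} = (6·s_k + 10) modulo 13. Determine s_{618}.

10

Listing terms: s_0 = 12; s_1 = 4; s_2 = 8; s_3 = 6; s_4 = 7; s_5 = 0; s_6 = 10; s_7 = 5; s_8 = 1; s_9 = 3; s_{10} = 2; s_{11} = 9; s_{12} = 12.
The sequence repeats with period 12.
So s_{618} = s_{0 + ((618-0) mod 12)} = s_6 = 10.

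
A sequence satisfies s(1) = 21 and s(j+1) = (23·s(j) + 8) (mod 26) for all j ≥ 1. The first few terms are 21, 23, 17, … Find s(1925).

7

s(1) = 21, s(2) = 23, s(3) = 17, s(4) = 9, s(5) = 7, s(6) = 13, s(7) = 21.
The sequence repeats with period 6.
(1925 - 1) mod 6 = 4, so s(1925) = s(5) = 7.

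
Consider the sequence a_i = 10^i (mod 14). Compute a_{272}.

2

a_0 = 1, a_1 = 10, a_2 = 2, a_3 = 6, a_4 = 4, a_5 = 12, a_6 = 8, a_7 = 10.
Since a_7 = a_1 = 10, the sequence is eventually periodic: after a pre-period of length 1 it cycles with period 6.
For i ≥ 1, a_i depends only on (i - 1) mod 6. (272 - 1) mod 6 = 1, so a_{272} = a_2 = 2.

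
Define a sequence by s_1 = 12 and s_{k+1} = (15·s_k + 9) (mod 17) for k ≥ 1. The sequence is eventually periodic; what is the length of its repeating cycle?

8

s_1 = 12; s_2 = 2; s_3 = 5; s_4 = 16; s_5 = 11; s_6 = 4; s_7 = 1; s_8 = 7; s_9 = 12.
Since s_9 = s_1 = 12, the sequence is periodic with period 8.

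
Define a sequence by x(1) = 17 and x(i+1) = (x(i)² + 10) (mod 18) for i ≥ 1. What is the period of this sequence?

3

We have x(1) = 17; x(2) = 11; x(3) = 5; x(4) = 17.
The sequence repeats with period 3.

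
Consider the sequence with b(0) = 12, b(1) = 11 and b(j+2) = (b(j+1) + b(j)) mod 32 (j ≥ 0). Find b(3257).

We have b(0) = 12,  b(1) = 11,  b(2) = 23,  b(3) = 2,  b(4) = 25,  b(5) = 27,  b(6) = 20,  b(7) = 15,  b(8) = 3,  b(9) = 18,  b(10) = 21,  b(11) = 7,  b(12) = 28,  b(13) = 3,  b(14) = 31,  b(15) = 2,  b(16) = 1,  b(17) = 3,  b(18) = 4,  b(19) = 7,  b(20) = 11,  b(21) = 18,  b(22) = 29,  b(23) = 15,  b(24) = 12,  b(25) = 27,  b(26) = 7,  b(27) = 2,  b(28) = 9,  b(29) = 11,  b(30) = 20,  b(31) = 31,  b(32) = 19,  b(33) = 18,  b(34) = 5,  b(35) = 23,  b(36) = 28,  b(37) = 19,  b(38) = 15,  b(39) = 2,  b(40) = 17,  b(41) = 19,  b(42) = 4,  b(43) = 23,  b(44) = 27,  b(45) = 18,  b(46) = 13,  b(47) = 31,  b(48) = 12,  b(49) = 11.
The sequence repeats with period 48.
(3257 - 0) mod 48 = 41, so b(3257) = b(41) = 19.

19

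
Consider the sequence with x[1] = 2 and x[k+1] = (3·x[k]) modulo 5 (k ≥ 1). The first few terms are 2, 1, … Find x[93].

x[1] = 2; x[2] = 1; x[3] = 3; x[4] = 4; x[5] = 2.
Since x[5] = x[1] = 2, the sequence is periodic with period 4.
So x[93] = x[1 + ((93-1) mod 4)] = x[1] = 2.

2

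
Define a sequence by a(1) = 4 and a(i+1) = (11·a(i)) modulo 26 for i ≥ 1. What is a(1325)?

We have a(1) = 4,  a(2) = 18,  a(3) = 16,  a(4) = 20,  a(5) = 12,  a(6) = 2,  a(7) = 22,  a(8) = 8,  a(9) = 10,  a(10) = 6,  a(11) = 14,  a(12) = 24,  a(13) = 4.
The sequence repeats with period 12.
So a(1325) = a(1 + ((1325-1) mod 12)) = a(5) = 12.

12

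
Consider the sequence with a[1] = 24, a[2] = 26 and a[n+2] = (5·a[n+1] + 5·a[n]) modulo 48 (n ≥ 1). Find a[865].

Listing terms: a[1] = 24; a[2] = 26; a[3] = 10; a[4] = 36; a[5] = 38; a[6] = 34; a[7] = 24; a[8] = 2; a[9] = 34; a[10] = 36; a[11] = 14; a[12] = 10; a[13] = 24; a[14] = 26.
Since (a[13], a[14]) = (a[1], a[2]) = (24, 26) (two consecutive terms determine the rest), the sequence is periodic with period 12.
So a[865] = a[1 + ((865-1) mod 12)] = a[1] = 24.

24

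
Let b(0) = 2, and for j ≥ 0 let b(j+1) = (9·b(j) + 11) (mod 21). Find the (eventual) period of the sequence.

We have b(0) = 2; b(1) = 8; b(2) = 20; b(3) = 2.
The sequence repeats with period 3.

3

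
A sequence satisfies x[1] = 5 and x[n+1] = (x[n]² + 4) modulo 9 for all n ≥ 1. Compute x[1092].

We have x[1] = 5, x[2] = 2, x[3] = 8, x[4] = 5.
Since x[4] = x[1] = 5, the sequence is periodic with period 3.
(1092 - 1) mod 3 = 2, so x[1092] = x[3] = 8.

8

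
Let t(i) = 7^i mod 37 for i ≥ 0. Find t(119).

12

Computing terms: t(0) = 1,  t(1) = 7,  t(2) = 12,  t(3) = 10,  t(4) = 33,  t(5) = 9,  t(6) = 26,  t(7) = 34,  t(8) = 16,  t(9) = 1.
The sequence repeats with period 9.
So t(119) = t(0 + ((119-0) mod 9)) = t(2) = 12.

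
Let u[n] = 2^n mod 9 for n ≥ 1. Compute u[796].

Computing terms: u[1] = 2,  u[2] = 4,  u[3] = 8,  u[4] = 7,  u[5] = 5,  u[6] = 1,  u[7] = 2.
The sequence repeats with period 6.
So u[796] = u[1 + ((796-1) mod 6)] = u[4] = 7.

7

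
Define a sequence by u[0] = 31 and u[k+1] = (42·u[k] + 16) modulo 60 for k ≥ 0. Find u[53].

Computing terms: u[0] = 31, u[1] = 58, u[2] = 52, u[3] = 40, u[4] = 16, u[5] = 28, u[6] = 52.
Since u[6] = u[2] = 52, the sequence is eventually periodic: after a pre-period of length 2 it cycles with period 4.
For k ≥ 2, u[k] depends only on (k - 2) mod 4. (53 - 2) mod 4 = 3, so u[53] = u[5] = 28.

28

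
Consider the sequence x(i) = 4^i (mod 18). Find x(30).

Computing terms: x(1) = 4,  x(2) = 16,  x(3) = 10,  x(4) = 4.
Since x(4) = x(1) = 4, the sequence is periodic with period 3.
So x(30) = x(1 + ((30-1) mod 3)) = x(3) = 10.

10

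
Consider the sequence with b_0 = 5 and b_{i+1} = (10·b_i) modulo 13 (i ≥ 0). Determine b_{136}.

b_0 = 5,  b_1 = 11,  b_2 = 6,  b_3 = 8,  b_4 = 2,  b_5 = 7,  b_6 = 5.
The sequence repeats with period 6.
(136 - 0) mod 6 = 4, so b_{136} = b_4 = 2.

2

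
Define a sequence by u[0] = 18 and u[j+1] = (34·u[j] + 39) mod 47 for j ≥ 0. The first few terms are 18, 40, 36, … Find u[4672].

Listing terms: u[0] = 18; u[1] = 40; u[2] = 36; u[3] = 41; u[4] = 23; u[5] = 22; u[6] = 35; u[7] = 7; u[8] = 42; u[9] = 10; u[10] = 3; u[11] = 0; u[12] = 39; u[13] = 2; u[14] = 13; u[15] = 11; u[16] = 37; u[17] = 28; u[18] = 4; u[19] = 34; u[20] = 20; u[21] = 14; u[22] = 45; u[23] = 18.
Since u[23] = u[0] = 18, the sequence is periodic with period 23.
(4672 - 0) mod 23 = 3, so u[4672] = u[3] = 41.

41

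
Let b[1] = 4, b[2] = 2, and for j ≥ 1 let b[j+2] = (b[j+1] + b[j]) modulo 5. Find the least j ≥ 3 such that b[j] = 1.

Listing terms: b[1] = 4; b[2] = 2; b[3] = 1; b[4] = 3; b[5] = 4; b[6] = 2.
Since (b[5], b[6]) = (b[1], b[2]) = (4, 2) (two consecutive terms determine the rest), the sequence is periodic with period 4.
The value 1 first appears (with j ≥ 3) at b[3].

3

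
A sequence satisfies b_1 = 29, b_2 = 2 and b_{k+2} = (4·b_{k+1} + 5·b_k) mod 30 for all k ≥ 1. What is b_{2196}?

12

Listing terms: b_1 = 29,  b_2 = 2,  b_3 = 3,  b_4 = 22,  b_5 = 13,  b_6 = 12,  b_7 = 23,  b_8 = 2,  b_9 = 3.
Since (b_8, b_9) = (b_2, b_3) = (2, 3) (two consecutive terms determine the rest), the sequence is eventually periodic: after a pre-period of length 1 it cycles with period 6.
For k ≥ 2, b_k depends only on (k - 2) mod 6. (2196 - 2) mod 6 = 4, so b_{2196} = b_6 = 12.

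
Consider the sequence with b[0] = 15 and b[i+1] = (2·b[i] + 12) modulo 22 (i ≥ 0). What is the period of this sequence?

10

We have b[0] = 15; b[1] = 20; b[2] = 8; b[3] = 6; b[4] = 2; b[5] = 16; b[6] = 0; b[7] = 12; b[8] = 14; b[9] = 18; b[10] = 4; b[11] = 20.
Since b[11] = b[1] = 20, the sequence is eventually periodic: after a pre-period of length 1 it cycles with period 10.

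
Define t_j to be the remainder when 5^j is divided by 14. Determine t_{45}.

13

Computing terms: t_0 = 1,  t_1 = 5,  t_2 = 11,  t_3 = 13,  t_4 = 9,  t_5 = 3,  t_6 = 1.
The sequence repeats with period 6.
So t_{45} = t_{0 + ((45-0) mod 6)} = t_3 = 13.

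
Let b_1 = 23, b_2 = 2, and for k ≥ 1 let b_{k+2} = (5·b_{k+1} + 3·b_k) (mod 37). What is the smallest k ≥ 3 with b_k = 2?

Computing terms: b_1 = 23; b_2 = 2; b_3 = 5; b_4 = 31; b_5 = 22; b_6 = 18; b_7 = 8; b_8 = 20; b_9 = 13; b_{10} = 14; b_{11} = 35; b_{12} = 32; b_{13} = 6; b_{14} = 15; b_{15} = 19; b_{16} = 29; b_{17} = 17; b_{18} = 24; b_{19} = 23; b_{20} = 2.
Since (b_{19}, b_{20}) = (b_1, b_2) = (23, 2) (two consecutive terms determine the rest), the sequence is periodic with period 18.
The value 2 next appears (with k ≥ 3) at b_{20}.

20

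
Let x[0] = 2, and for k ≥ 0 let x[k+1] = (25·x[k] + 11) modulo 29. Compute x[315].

We have x[0] = 2, x[1] = 3, x[2] = 28, x[3] = 15, x[4] = 9, x[5] = 4, x[6] = 24, x[7] = 2.
The sequence repeats with period 7.
(315 - 0) mod 7 = 0, so x[315] = x[0] = 2.

2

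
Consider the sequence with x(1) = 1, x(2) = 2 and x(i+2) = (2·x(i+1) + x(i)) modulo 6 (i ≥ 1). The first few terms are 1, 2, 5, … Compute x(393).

We have x(1) = 1,  x(2) = 2,  x(3) = 5,  x(4) = 0,  x(5) = 5,  x(6) = 4,  x(7) = 1,  x(8) = 0,  x(9) = 1,  x(10) = 2.
Since (x(9), x(10)) = (x(1), x(2)) = (1, 2) (two consecutive terms determine the rest), the sequence is periodic with period 8.
(393 - 1) mod 8 = 0, so x(393) = x(1) = 1.

1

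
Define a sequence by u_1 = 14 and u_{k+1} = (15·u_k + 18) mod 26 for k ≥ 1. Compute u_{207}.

u_1 = 14, u_2 = 20, u_3 = 6, u_4 = 4, u_5 = 0, u_6 = 18, u_7 = 2, u_8 = 22, u_9 = 10, u_{10} = 12, u_{11} = 16, u_{12} = 24, u_{13} = 14.
The sequence repeats with period 12.
So u_{207} = u_{1 + ((207-1) mod 12)} = u_3 = 6.

6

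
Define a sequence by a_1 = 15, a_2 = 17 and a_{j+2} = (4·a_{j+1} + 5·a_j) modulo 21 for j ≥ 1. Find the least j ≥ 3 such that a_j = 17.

Listing terms: a_1 = 15, a_2 = 17, a_3 = 17, a_4 = 6, a_5 = 4, a_6 = 4, a_7 = 15, a_8 = 17.
Since (a_7, a_8) = (a_1, a_2) = (15, 17) (two consecutive terms determine the rest), the sequence is periodic with period 6.
The value 17 first appears (with j ≥ 3) at a_3.

3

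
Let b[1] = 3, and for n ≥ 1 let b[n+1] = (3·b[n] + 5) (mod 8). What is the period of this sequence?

4

b[1] = 3; b[2] = 6; b[3] = 7; b[4] = 2; b[5] = 3.
The sequence repeats with period 4.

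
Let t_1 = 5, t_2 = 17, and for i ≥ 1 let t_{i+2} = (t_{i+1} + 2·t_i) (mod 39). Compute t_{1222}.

13

Listing terms: t_1 = 5; t_2 = 17; t_3 = 27; t_4 = 22; t_5 = 37; t_6 = 3; t_7 = 38; t_8 = 5; t_9 = 3; t_{10} = 13; t_{11} = 19; t_{12} = 6; t_{13} = 5; t_{14} = 17.
The sequence repeats with period 12.
(1222 - 1) mod 12 = 9, so t_{1222} = t_{10} = 13.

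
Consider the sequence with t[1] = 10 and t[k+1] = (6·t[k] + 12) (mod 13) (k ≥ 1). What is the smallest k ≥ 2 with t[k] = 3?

11

Computing terms: t[1] = 10; t[2] = 7; t[3] = 2; t[4] = 11; t[5] = 0; t[6] = 12; t[7] = 6; t[8] = 9; t[9] = 1; t[10] = 5; t[11] = 3; t[12] = 4; t[13] = 10.
Since t[13] = t[1] = 10, the sequence is periodic with period 12.
The value 3 first appears (with k ≥ 2) at t[11].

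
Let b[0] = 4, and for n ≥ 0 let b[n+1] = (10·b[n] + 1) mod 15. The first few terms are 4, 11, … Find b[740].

Listing terms: b[0] = 4; b[1] = 11; b[2] = 6; b[3] = 1; b[4] = 11.
Since b[4] = b[1] = 11, the sequence is eventually periodic: after a pre-period of length 1 it cycles with period 3.
For n ≥ 1, b[n] depends only on (n - 1) mod 3. (740 - 1) mod 3 = 1, so b[740] = b[2] = 6.

6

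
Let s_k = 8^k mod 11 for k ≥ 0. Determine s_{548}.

We have s_0 = 1; s_1 = 8; s_2 = 9; s_3 = 6; s_4 = 4; s_5 = 10; s_6 = 3; s_7 = 2; s_8 = 5; s_9 = 7; s_{10} = 1.
The sequence repeats with period 10.
So s_{548} = s_{0 + ((548-0) mod 10)} = s_8 = 5.

5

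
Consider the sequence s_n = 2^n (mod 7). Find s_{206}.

Listing terms: s_0 = 1,  s_1 = 2,  s_2 = 4,  s_3 = 1.
The sequence repeats with period 3.
(206 - 0) mod 3 = 2, so s_{206} = s_2 = 4.

4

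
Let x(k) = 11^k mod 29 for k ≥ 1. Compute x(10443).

8

x(1) = 11,  x(2) = 5,  x(3) = 26,  x(4) = 25,  x(5) = 14,  x(6) = 9,  x(7) = 12,  x(8) = 16,  x(9) = 2,  x(10) = 22,  x(11) = 10,  x(12) = 23,  x(13) = 21,  x(14) = 28,  x(15) = 18,  x(16) = 24,  x(17) = 3,  x(18) = 4,  x(19) = 15,  x(20) = 20,  x(21) = 17,  x(22) = 13,  x(23) = 27,  x(24) = 7,  x(25) = 19,  x(26) = 6,  x(27) = 8,  x(28) = 1,  x(29) = 11.
Since x(29) = x(1) = 11, the sequence is periodic with period 28.
So x(10443) = x(1 + ((10443-1) mod 28)) = x(27) = 8.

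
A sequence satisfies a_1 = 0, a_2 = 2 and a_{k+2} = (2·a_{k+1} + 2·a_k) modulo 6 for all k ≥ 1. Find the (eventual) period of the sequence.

Computing terms: a_1 = 0; a_2 = 2; a_3 = 4; a_4 = 0; a_5 = 2.
The sequence repeats with period 3.

3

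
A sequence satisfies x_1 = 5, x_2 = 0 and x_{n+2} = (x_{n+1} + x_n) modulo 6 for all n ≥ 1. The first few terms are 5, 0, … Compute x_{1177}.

We have x_1 = 5; x_2 = 0; x_3 = 5; x_4 = 5; x_5 = 4; x_6 = 3; x_7 = 1; x_8 = 4; x_9 = 5; x_{10} = 3; x_{11} = 2; x_{12} = 5; x_{13} = 1; x_{14} = 0; x_{15} = 1; x_{16} = 1; x_{17} = 2; x_{18} = 3; x_{19} = 5; x_{20} = 2; x_{21} = 1; x_{22} = 3; x_{23} = 4; x_{24} = 1; x_{25} = 5; x_{26} = 0.
The sequence repeats with period 24.
So x_{1177} = x_{1 + ((1177-1) mod 24)} = x_1 = 5.

5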